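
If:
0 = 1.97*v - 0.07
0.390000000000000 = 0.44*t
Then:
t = 0.89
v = 0.04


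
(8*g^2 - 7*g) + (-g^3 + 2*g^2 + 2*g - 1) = -g^3 + 10*g^2 - 5*g - 1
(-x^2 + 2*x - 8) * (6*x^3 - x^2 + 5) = -6*x^5 + 13*x^4 - 50*x^3 + 3*x^2 + 10*x - 40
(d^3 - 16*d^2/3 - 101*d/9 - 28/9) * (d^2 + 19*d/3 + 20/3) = d^5 + d^4 - 115*d^3/3 - 2963*d^2/27 - 2552*d/27 - 560/27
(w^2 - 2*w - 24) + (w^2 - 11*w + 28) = 2*w^2 - 13*w + 4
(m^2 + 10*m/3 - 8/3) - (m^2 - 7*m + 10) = 31*m/3 - 38/3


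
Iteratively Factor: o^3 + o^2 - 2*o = (o - 1)*(o^2 + 2*o) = (o - 1)*(o + 2)*(o)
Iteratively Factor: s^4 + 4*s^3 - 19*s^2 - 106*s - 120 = (s + 2)*(s^3 + 2*s^2 - 23*s - 60) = (s - 5)*(s + 2)*(s^2 + 7*s + 12) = (s - 5)*(s + 2)*(s + 3)*(s + 4)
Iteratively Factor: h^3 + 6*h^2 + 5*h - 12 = (h + 3)*(h^2 + 3*h - 4) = (h + 3)*(h + 4)*(h - 1)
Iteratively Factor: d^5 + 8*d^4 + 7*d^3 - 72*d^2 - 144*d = (d + 4)*(d^4 + 4*d^3 - 9*d^2 - 36*d) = d*(d + 4)*(d^3 + 4*d^2 - 9*d - 36) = d*(d - 3)*(d + 4)*(d^2 + 7*d + 12) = d*(d - 3)*(d + 4)^2*(d + 3)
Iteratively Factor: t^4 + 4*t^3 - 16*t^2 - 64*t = (t + 4)*(t^3 - 16*t) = (t + 4)^2*(t^2 - 4*t) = (t - 4)*(t + 4)^2*(t)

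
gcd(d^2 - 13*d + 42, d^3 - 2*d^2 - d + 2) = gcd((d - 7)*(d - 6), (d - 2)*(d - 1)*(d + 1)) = 1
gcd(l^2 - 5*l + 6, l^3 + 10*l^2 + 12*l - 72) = l - 2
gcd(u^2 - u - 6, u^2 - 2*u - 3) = u - 3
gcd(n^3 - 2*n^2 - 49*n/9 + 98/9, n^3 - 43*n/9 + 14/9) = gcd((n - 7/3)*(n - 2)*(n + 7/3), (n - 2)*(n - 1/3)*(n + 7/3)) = n^2 + n/3 - 14/3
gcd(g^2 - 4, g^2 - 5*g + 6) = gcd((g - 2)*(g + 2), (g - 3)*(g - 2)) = g - 2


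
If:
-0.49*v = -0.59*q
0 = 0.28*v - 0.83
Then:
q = 2.46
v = 2.96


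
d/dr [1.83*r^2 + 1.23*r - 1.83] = 3.66*r + 1.23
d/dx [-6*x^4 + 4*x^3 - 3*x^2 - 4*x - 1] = -24*x^3 + 12*x^2 - 6*x - 4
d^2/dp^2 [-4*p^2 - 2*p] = -8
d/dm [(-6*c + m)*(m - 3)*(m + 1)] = -12*c*m + 12*c + 3*m^2 - 4*m - 3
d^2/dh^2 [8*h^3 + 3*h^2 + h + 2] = 48*h + 6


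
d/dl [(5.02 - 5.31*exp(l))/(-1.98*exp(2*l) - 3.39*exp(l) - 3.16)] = (-10.5138*exp(2*l) + 19.8792*exp(l) + 33.7974)*exp(l)/(3.9204*exp(4*l) + 13.4244*exp(3*l) + 24.0057*exp(2*l) + 21.4248*exp(l) + 9.9856)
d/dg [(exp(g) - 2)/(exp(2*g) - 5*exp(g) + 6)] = -exp(g)/(exp(2*g) - 6*exp(g) + 9)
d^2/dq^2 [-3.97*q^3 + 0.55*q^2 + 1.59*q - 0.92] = 1.1 - 23.82*q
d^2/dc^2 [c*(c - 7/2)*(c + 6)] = 6*c + 5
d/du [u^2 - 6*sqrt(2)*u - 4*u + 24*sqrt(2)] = 2*u - 6*sqrt(2) - 4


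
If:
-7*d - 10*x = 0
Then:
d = -10*x/7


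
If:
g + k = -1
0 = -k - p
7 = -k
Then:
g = 6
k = -7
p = 7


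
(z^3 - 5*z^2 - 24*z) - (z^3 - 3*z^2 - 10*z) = -2*z^2 - 14*z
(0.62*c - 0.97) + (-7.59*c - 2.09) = -6.97*c - 3.06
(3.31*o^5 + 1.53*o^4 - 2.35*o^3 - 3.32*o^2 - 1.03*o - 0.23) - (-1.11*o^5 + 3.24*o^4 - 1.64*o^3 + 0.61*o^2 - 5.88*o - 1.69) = 4.42*o^5 - 1.71*o^4 - 0.71*o^3 - 3.93*o^2 + 4.85*o + 1.46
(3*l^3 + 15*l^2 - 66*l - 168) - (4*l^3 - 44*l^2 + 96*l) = -l^3 + 59*l^2 - 162*l - 168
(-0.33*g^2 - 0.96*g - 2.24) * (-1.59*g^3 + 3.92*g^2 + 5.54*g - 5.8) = 0.5247*g^5 + 0.2328*g^4 - 2.0298*g^3 - 12.1852*g^2 - 6.8416*g + 12.992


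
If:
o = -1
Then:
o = -1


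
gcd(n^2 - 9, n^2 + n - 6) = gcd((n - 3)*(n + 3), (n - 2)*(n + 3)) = n + 3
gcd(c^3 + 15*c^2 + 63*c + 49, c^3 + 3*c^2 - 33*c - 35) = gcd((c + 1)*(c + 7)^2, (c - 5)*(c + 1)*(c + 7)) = c^2 + 8*c + 7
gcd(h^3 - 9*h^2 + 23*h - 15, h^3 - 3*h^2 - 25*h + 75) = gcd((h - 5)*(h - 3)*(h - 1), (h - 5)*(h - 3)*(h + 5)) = h^2 - 8*h + 15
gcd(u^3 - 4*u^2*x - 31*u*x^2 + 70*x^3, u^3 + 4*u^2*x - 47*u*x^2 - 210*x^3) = -u^2 + 2*u*x + 35*x^2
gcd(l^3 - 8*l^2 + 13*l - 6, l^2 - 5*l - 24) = 1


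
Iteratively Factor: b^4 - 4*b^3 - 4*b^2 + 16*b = (b - 4)*(b^3 - 4*b) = (b - 4)*(b - 2)*(b^2 + 2*b) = b*(b - 4)*(b - 2)*(b + 2)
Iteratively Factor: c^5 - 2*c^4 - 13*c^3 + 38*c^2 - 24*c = (c + 4)*(c^4 - 6*c^3 + 11*c^2 - 6*c) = (c - 3)*(c + 4)*(c^3 - 3*c^2 + 2*c) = (c - 3)*(c - 1)*(c + 4)*(c^2 - 2*c) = c*(c - 3)*(c - 1)*(c + 4)*(c - 2)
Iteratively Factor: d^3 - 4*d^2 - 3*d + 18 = (d + 2)*(d^2 - 6*d + 9) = (d - 3)*(d + 2)*(d - 3)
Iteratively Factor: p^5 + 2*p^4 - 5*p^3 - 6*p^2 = (p)*(p^4 + 2*p^3 - 5*p^2 - 6*p) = p*(p - 2)*(p^3 + 4*p^2 + 3*p) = p*(p - 2)*(p + 3)*(p^2 + p) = p*(p - 2)*(p + 1)*(p + 3)*(p)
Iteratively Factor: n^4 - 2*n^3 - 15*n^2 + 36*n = (n)*(n^3 - 2*n^2 - 15*n + 36) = n*(n - 3)*(n^2 + n - 12) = n*(n - 3)^2*(n + 4)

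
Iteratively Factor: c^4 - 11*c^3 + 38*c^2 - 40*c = (c)*(c^3 - 11*c^2 + 38*c - 40) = c*(c - 2)*(c^2 - 9*c + 20) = c*(c - 4)*(c - 2)*(c - 5)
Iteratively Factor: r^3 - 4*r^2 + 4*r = (r - 2)*(r^2 - 2*r) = r*(r - 2)*(r - 2)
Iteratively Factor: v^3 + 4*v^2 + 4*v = (v + 2)*(v^2 + 2*v) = v*(v + 2)*(v + 2)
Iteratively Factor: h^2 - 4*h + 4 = (h - 2)*(h - 2)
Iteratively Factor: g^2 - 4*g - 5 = (g + 1)*(g - 5)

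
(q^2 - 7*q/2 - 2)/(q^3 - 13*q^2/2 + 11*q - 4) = (2*q + 1)/(2*q^2 - 5*q + 2)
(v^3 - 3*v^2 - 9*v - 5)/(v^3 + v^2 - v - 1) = (v - 5)/(v - 1)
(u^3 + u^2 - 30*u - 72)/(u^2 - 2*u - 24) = u + 3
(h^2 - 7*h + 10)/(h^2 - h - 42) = (-h^2 + 7*h - 10)/(-h^2 + h + 42)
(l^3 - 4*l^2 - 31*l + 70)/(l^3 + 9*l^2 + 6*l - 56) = (l^2 - 2*l - 35)/(l^2 + 11*l + 28)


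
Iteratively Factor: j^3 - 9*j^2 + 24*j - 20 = (j - 5)*(j^2 - 4*j + 4) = (j - 5)*(j - 2)*(j - 2)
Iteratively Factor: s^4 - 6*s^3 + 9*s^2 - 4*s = (s - 4)*(s^3 - 2*s^2 + s) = s*(s - 4)*(s^2 - 2*s + 1) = s*(s - 4)*(s - 1)*(s - 1)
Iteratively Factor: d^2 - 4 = (d - 2)*(d + 2)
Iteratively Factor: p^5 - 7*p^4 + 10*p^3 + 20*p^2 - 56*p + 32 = (p - 4)*(p^4 - 3*p^3 - 2*p^2 + 12*p - 8) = (p - 4)*(p - 1)*(p^3 - 2*p^2 - 4*p + 8) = (p - 4)*(p - 2)*(p - 1)*(p^2 - 4) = (p - 4)*(p - 2)*(p - 1)*(p + 2)*(p - 2)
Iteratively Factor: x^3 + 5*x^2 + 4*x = (x + 4)*(x^2 + x) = x*(x + 4)*(x + 1)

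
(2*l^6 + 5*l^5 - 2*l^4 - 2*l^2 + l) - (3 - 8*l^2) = 2*l^6 + 5*l^5 - 2*l^4 + 6*l^2 + l - 3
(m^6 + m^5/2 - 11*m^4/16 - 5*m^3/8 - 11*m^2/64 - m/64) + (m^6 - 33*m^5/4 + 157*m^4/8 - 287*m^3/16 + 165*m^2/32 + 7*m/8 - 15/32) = 2*m^6 - 31*m^5/4 + 303*m^4/16 - 297*m^3/16 + 319*m^2/64 + 55*m/64 - 15/32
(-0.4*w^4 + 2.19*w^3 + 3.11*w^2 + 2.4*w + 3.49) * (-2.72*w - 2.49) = 1.088*w^5 - 4.9608*w^4 - 13.9123*w^3 - 14.2719*w^2 - 15.4688*w - 8.6901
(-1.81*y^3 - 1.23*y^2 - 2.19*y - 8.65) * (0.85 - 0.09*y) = 0.1629*y^4 - 1.4278*y^3 - 0.8484*y^2 - 1.083*y - 7.3525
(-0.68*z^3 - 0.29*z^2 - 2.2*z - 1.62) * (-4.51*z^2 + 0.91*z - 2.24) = 3.0668*z^5 + 0.6891*z^4 + 11.1813*z^3 + 5.9538*z^2 + 3.4538*z + 3.6288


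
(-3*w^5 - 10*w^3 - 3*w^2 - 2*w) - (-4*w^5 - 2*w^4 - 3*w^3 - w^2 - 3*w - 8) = w^5 + 2*w^4 - 7*w^3 - 2*w^2 + w + 8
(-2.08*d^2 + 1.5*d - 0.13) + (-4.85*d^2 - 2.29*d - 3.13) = -6.93*d^2 - 0.79*d - 3.26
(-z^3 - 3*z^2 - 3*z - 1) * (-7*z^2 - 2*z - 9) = 7*z^5 + 23*z^4 + 36*z^3 + 40*z^2 + 29*z + 9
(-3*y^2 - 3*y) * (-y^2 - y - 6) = 3*y^4 + 6*y^3 + 21*y^2 + 18*y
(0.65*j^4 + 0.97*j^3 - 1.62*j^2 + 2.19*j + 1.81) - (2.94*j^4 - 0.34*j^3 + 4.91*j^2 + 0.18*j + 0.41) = -2.29*j^4 + 1.31*j^3 - 6.53*j^2 + 2.01*j + 1.4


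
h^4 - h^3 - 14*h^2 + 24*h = h*(h - 3)*(h - 2)*(h + 4)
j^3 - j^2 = j^2*(j - 1)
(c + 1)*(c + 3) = c^2 + 4*c + 3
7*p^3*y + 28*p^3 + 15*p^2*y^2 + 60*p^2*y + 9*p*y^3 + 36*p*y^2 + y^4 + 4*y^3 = (p + y)^2*(7*p + y)*(y + 4)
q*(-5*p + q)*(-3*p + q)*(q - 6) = 15*p^2*q^2 - 90*p^2*q - 8*p*q^3 + 48*p*q^2 + q^4 - 6*q^3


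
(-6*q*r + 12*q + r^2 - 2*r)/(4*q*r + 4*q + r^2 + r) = (-6*q*r + 12*q + r^2 - 2*r)/(4*q*r + 4*q + r^2 + r)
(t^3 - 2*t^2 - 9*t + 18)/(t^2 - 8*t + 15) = (t^2 + t - 6)/(t - 5)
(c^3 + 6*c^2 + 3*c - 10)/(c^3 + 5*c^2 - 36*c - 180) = (c^2 + c - 2)/(c^2 - 36)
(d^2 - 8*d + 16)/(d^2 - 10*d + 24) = (d - 4)/(d - 6)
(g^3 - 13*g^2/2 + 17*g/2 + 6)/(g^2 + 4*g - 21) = (g^2 - 7*g/2 - 2)/(g + 7)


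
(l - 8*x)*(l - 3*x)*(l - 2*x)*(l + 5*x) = l^4 - 8*l^3*x - 19*l^2*x^2 + 182*l*x^3 - 240*x^4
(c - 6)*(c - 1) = c^2 - 7*c + 6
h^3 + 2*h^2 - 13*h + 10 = (h - 2)*(h - 1)*(h + 5)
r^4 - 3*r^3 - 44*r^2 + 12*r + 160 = (r - 8)*(r - 2)*(r + 2)*(r + 5)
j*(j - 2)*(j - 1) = j^3 - 3*j^2 + 2*j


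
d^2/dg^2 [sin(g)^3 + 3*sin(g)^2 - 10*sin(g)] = -9*sin(g)^3 - 12*sin(g)^2 + 16*sin(g) + 6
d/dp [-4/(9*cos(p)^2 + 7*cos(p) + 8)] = -4*(18*cos(p) + 7)*sin(p)/(9*cos(p)^2 + 7*cos(p) + 8)^2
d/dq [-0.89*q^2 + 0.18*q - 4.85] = 0.18 - 1.78*q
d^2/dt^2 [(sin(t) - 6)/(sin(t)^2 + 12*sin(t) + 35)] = (-sin(t)^5 + 36*sin(t)^4 + 428*sin(t)^3 + 408*sin(t)^2 - 4387*sin(t) - 2148)/(sin(t)^2 + 12*sin(t) + 35)^3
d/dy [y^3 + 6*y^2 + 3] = 3*y*(y + 4)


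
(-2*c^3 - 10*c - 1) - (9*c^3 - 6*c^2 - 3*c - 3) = -11*c^3 + 6*c^2 - 7*c + 2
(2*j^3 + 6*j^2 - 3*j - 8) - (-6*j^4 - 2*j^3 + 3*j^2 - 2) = 6*j^4 + 4*j^3 + 3*j^2 - 3*j - 6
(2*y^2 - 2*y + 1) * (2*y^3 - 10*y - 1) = 4*y^5 - 4*y^4 - 18*y^3 + 18*y^2 - 8*y - 1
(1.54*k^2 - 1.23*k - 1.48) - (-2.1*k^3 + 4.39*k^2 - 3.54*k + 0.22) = 2.1*k^3 - 2.85*k^2 + 2.31*k - 1.7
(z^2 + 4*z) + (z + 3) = z^2 + 5*z + 3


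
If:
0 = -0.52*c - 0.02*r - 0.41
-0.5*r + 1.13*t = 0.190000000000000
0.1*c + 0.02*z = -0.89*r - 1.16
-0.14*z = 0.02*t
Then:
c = -0.74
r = -1.22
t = -0.37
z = 0.05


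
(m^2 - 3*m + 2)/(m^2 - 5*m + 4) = (m - 2)/(m - 4)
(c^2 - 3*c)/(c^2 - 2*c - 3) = c/(c + 1)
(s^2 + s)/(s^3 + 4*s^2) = (s + 1)/(s*(s + 4))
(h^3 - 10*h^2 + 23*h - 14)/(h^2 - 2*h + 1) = (h^2 - 9*h + 14)/(h - 1)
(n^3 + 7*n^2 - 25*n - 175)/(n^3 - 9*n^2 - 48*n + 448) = (n^2 - 25)/(n^2 - 16*n + 64)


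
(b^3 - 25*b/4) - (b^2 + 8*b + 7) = b^3 - b^2 - 57*b/4 - 7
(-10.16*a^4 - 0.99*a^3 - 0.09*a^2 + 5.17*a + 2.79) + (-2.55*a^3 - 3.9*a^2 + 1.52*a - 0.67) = -10.16*a^4 - 3.54*a^3 - 3.99*a^2 + 6.69*a + 2.12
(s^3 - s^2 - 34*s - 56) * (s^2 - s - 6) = s^5 - 2*s^4 - 39*s^3 - 16*s^2 + 260*s + 336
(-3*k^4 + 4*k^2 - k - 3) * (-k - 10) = 3*k^5 + 30*k^4 - 4*k^3 - 39*k^2 + 13*k + 30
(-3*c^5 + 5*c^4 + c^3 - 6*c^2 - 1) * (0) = 0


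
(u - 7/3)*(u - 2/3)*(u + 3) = u^3 - 67*u/9 + 14/3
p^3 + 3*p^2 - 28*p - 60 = (p - 5)*(p + 2)*(p + 6)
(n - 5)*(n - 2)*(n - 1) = n^3 - 8*n^2 + 17*n - 10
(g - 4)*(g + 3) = g^2 - g - 12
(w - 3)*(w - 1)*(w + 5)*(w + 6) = w^4 + 7*w^3 - 11*w^2 - 87*w + 90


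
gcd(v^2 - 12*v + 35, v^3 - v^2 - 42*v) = v - 7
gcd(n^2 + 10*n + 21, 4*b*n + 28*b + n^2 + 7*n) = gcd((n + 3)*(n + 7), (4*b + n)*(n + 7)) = n + 7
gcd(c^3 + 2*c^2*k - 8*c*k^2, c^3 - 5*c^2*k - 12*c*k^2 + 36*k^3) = c - 2*k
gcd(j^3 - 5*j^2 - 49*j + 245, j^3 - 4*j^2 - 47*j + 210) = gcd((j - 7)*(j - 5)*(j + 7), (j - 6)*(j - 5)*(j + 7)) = j^2 + 2*j - 35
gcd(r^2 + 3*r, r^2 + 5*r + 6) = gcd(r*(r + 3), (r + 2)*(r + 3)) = r + 3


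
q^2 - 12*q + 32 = (q - 8)*(q - 4)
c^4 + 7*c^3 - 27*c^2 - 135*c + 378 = (c - 3)^2*(c + 6)*(c + 7)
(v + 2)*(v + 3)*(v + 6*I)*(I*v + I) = I*v^4 - 6*v^3 + 6*I*v^3 - 36*v^2 + 11*I*v^2 - 66*v + 6*I*v - 36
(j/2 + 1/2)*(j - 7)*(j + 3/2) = j^3/2 - 9*j^2/4 - 8*j - 21/4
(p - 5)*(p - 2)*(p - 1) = p^3 - 8*p^2 + 17*p - 10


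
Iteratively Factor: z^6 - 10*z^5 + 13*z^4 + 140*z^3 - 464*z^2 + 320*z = (z - 4)*(z^5 - 6*z^4 - 11*z^3 + 96*z^2 - 80*z) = (z - 5)*(z - 4)*(z^4 - z^3 - 16*z^2 + 16*z) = (z - 5)*(z - 4)*(z - 1)*(z^3 - 16*z) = (z - 5)*(z - 4)*(z - 1)*(z + 4)*(z^2 - 4*z) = (z - 5)*(z - 4)^2*(z - 1)*(z + 4)*(z)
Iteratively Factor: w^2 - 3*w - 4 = (w + 1)*(w - 4)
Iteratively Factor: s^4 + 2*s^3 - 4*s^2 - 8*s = (s + 2)*(s^3 - 4*s) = (s - 2)*(s + 2)*(s^2 + 2*s) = s*(s - 2)*(s + 2)*(s + 2)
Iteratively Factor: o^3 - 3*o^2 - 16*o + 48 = (o - 3)*(o^2 - 16) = (o - 3)*(o + 4)*(o - 4)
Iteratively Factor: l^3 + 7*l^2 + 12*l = (l + 4)*(l^2 + 3*l) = l*(l + 4)*(l + 3)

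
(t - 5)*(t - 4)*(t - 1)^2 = t^4 - 11*t^3 + 39*t^2 - 49*t + 20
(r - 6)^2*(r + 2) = r^3 - 10*r^2 + 12*r + 72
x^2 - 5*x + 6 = (x - 3)*(x - 2)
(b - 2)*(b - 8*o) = b^2 - 8*b*o - 2*b + 16*o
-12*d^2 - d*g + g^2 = (-4*d + g)*(3*d + g)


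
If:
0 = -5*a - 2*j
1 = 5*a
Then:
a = 1/5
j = -1/2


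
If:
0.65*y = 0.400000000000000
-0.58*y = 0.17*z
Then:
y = 0.62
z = -2.10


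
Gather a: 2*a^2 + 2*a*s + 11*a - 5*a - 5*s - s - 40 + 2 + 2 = 2*a^2 + a*(2*s + 6) - 6*s - 36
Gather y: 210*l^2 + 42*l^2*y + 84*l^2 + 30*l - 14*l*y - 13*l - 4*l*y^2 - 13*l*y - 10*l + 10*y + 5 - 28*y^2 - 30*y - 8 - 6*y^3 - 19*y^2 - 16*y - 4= 294*l^2 + 7*l - 6*y^3 + y^2*(-4*l - 47) + y*(42*l^2 - 27*l - 36) - 7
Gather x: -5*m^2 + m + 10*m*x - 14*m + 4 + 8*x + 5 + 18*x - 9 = -5*m^2 - 13*m + x*(10*m + 26)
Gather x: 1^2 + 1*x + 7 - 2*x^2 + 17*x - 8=-2*x^2 + 18*x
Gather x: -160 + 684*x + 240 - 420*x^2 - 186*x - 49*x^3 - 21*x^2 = -49*x^3 - 441*x^2 + 498*x + 80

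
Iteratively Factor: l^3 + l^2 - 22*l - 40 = (l - 5)*(l^2 + 6*l + 8) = (l - 5)*(l + 4)*(l + 2)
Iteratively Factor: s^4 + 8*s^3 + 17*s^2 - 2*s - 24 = (s + 4)*(s^3 + 4*s^2 + s - 6) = (s + 3)*(s + 4)*(s^2 + s - 2) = (s + 2)*(s + 3)*(s + 4)*(s - 1)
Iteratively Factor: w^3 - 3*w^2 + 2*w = (w - 2)*(w^2 - w) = w*(w - 2)*(w - 1)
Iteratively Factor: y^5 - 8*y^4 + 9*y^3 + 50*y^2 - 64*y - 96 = (y - 4)*(y^4 - 4*y^3 - 7*y^2 + 22*y + 24) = (y - 4)*(y + 1)*(y^3 - 5*y^2 - 2*y + 24) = (y - 4)^2*(y + 1)*(y^2 - y - 6) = (y - 4)^2*(y + 1)*(y + 2)*(y - 3)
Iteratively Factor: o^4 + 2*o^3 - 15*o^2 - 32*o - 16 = (o - 4)*(o^3 + 6*o^2 + 9*o + 4) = (o - 4)*(o + 4)*(o^2 + 2*o + 1) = (o - 4)*(o + 1)*(o + 4)*(o + 1)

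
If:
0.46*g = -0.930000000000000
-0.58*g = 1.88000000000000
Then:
No Solution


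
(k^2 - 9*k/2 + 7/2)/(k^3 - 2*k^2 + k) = (k - 7/2)/(k*(k - 1))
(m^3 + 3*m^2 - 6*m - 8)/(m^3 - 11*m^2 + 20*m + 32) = (m^2 + 2*m - 8)/(m^2 - 12*m + 32)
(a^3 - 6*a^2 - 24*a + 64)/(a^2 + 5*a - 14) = (a^2 - 4*a - 32)/(a + 7)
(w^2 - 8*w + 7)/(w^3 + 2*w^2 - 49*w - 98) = (w - 1)/(w^2 + 9*w + 14)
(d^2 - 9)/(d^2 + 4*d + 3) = (d - 3)/(d + 1)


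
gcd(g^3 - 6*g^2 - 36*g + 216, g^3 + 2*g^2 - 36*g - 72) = g^2 - 36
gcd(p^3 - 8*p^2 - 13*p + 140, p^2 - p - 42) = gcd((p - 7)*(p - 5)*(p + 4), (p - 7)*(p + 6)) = p - 7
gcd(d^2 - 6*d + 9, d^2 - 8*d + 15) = d - 3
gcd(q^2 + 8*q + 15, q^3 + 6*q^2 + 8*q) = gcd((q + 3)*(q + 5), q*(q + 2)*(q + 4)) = 1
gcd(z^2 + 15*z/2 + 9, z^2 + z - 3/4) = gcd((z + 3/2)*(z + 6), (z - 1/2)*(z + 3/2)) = z + 3/2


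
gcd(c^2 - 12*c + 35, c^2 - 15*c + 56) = c - 7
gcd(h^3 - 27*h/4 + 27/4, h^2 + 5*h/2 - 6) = h - 3/2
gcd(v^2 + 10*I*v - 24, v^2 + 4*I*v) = v + 4*I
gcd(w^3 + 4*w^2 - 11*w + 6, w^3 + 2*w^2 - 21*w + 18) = w^2 + 5*w - 6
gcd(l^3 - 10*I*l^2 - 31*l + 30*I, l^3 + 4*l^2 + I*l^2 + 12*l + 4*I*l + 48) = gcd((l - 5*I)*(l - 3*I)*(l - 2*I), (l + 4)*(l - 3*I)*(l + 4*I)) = l - 3*I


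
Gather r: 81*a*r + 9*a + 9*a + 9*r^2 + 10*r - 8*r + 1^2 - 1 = 18*a + 9*r^2 + r*(81*a + 2)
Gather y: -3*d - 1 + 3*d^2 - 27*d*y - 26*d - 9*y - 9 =3*d^2 - 29*d + y*(-27*d - 9) - 10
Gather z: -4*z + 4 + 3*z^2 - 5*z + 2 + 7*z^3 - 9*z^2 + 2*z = 7*z^3 - 6*z^2 - 7*z + 6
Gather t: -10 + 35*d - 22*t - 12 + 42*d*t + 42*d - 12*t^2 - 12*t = 77*d - 12*t^2 + t*(42*d - 34) - 22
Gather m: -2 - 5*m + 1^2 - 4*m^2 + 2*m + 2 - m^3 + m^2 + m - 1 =-m^3 - 3*m^2 - 2*m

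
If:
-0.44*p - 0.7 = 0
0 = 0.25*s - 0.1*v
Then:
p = -1.59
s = 0.4*v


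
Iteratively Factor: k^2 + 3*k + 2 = (k + 2)*(k + 1)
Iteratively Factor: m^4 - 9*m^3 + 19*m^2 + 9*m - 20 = (m + 1)*(m^3 - 10*m^2 + 29*m - 20) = (m - 5)*(m + 1)*(m^2 - 5*m + 4) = (m - 5)*(m - 4)*(m + 1)*(m - 1)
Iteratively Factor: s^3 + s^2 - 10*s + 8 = (s - 1)*(s^2 + 2*s - 8) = (s - 1)*(s + 4)*(s - 2)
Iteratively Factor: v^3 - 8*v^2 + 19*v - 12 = (v - 1)*(v^2 - 7*v + 12) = (v - 4)*(v - 1)*(v - 3)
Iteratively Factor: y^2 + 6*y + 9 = (y + 3)*(y + 3)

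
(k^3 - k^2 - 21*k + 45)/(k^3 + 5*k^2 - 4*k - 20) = (k^2 - 6*k + 9)/(k^2 - 4)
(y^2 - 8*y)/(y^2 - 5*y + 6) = y*(y - 8)/(y^2 - 5*y + 6)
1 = 1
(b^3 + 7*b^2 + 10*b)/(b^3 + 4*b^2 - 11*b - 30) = b/(b - 3)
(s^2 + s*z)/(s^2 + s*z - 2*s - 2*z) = s/(s - 2)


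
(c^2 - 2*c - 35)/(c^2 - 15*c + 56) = (c + 5)/(c - 8)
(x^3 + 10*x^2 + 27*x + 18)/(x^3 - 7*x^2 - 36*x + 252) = (x^2 + 4*x + 3)/(x^2 - 13*x + 42)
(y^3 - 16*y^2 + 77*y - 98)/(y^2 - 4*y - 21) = (y^2 - 9*y + 14)/(y + 3)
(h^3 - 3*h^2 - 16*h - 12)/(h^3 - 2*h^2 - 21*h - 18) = (h + 2)/(h + 3)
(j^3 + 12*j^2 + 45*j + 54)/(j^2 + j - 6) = (j^2 + 9*j + 18)/(j - 2)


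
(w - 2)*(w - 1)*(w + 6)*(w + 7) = w^4 + 10*w^3 + 5*w^2 - 100*w + 84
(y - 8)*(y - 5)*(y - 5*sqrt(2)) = y^3 - 13*y^2 - 5*sqrt(2)*y^2 + 40*y + 65*sqrt(2)*y - 200*sqrt(2)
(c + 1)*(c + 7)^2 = c^3 + 15*c^2 + 63*c + 49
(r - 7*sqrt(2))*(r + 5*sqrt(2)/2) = r^2 - 9*sqrt(2)*r/2 - 35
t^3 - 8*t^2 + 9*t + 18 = (t - 6)*(t - 3)*(t + 1)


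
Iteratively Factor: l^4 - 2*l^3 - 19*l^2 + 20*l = (l - 5)*(l^3 + 3*l^2 - 4*l) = (l - 5)*(l - 1)*(l^2 + 4*l) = (l - 5)*(l - 1)*(l + 4)*(l)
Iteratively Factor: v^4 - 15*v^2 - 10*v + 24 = (v + 2)*(v^3 - 2*v^2 - 11*v + 12) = (v + 2)*(v + 3)*(v^2 - 5*v + 4) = (v - 4)*(v + 2)*(v + 3)*(v - 1)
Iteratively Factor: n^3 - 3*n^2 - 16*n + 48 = (n + 4)*(n^2 - 7*n + 12) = (n - 4)*(n + 4)*(n - 3)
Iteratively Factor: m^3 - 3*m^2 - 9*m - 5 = (m + 1)*(m^2 - 4*m - 5) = (m - 5)*(m + 1)*(m + 1)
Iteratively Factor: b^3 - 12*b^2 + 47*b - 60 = (b - 4)*(b^2 - 8*b + 15) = (b - 5)*(b - 4)*(b - 3)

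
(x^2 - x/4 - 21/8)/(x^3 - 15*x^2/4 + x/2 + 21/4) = (x + 3/2)/(x^2 - 2*x - 3)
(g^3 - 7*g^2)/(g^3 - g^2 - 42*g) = g/(g + 6)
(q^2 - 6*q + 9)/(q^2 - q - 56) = (-q^2 + 6*q - 9)/(-q^2 + q + 56)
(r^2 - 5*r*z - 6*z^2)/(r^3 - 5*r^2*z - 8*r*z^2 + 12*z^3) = (-r - z)/(-r^2 - r*z + 2*z^2)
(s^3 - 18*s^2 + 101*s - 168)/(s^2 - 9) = (s^2 - 15*s + 56)/(s + 3)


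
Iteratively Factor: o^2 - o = (o)*(o - 1)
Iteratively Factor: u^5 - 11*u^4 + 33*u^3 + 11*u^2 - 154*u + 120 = (u - 4)*(u^4 - 7*u^3 + 5*u^2 + 31*u - 30) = (u - 4)*(u - 1)*(u^3 - 6*u^2 - u + 30) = (u - 4)*(u - 3)*(u - 1)*(u^2 - 3*u - 10) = (u - 5)*(u - 4)*(u - 3)*(u - 1)*(u + 2)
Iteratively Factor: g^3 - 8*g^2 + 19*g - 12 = (g - 1)*(g^2 - 7*g + 12) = (g - 3)*(g - 1)*(g - 4)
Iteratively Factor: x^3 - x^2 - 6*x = (x)*(x^2 - x - 6) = x*(x - 3)*(x + 2)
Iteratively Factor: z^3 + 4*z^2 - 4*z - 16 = (z + 2)*(z^2 + 2*z - 8) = (z + 2)*(z + 4)*(z - 2)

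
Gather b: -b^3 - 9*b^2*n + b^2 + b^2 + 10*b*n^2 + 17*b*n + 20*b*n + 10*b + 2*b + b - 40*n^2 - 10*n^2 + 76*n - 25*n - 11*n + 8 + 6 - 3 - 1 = -b^3 + b^2*(2 - 9*n) + b*(10*n^2 + 37*n + 13) - 50*n^2 + 40*n + 10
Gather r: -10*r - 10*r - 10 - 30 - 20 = -20*r - 60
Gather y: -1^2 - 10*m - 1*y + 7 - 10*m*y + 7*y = -10*m + y*(6 - 10*m) + 6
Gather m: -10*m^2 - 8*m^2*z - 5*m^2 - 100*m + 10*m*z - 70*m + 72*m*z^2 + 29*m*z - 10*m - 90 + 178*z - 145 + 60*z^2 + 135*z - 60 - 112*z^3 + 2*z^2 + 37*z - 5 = m^2*(-8*z - 15) + m*(72*z^2 + 39*z - 180) - 112*z^3 + 62*z^2 + 350*z - 300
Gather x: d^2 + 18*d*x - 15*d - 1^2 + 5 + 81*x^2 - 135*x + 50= d^2 - 15*d + 81*x^2 + x*(18*d - 135) + 54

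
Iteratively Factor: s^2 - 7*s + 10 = (s - 2)*(s - 5)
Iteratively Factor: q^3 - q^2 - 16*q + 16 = (q - 4)*(q^2 + 3*q - 4) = (q - 4)*(q - 1)*(q + 4)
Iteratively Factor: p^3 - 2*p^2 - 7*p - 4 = (p + 1)*(p^2 - 3*p - 4) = (p - 4)*(p + 1)*(p + 1)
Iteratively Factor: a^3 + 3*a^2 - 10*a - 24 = (a + 2)*(a^2 + a - 12) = (a + 2)*(a + 4)*(a - 3)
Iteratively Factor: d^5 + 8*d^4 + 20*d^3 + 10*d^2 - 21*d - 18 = (d - 1)*(d^4 + 9*d^3 + 29*d^2 + 39*d + 18) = (d - 1)*(d + 3)*(d^3 + 6*d^2 + 11*d + 6) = (d - 1)*(d + 2)*(d + 3)*(d^2 + 4*d + 3) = (d - 1)*(d + 2)*(d + 3)^2*(d + 1)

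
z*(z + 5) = z^2 + 5*z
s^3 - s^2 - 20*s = s*(s - 5)*(s + 4)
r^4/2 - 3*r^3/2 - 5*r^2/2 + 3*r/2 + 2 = (r/2 + 1/2)*(r - 4)*(r - 1)*(r + 1)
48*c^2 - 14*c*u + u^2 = (-8*c + u)*(-6*c + u)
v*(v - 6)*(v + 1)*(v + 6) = v^4 + v^3 - 36*v^2 - 36*v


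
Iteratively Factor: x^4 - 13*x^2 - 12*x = (x)*(x^3 - 13*x - 12) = x*(x + 3)*(x^2 - 3*x - 4) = x*(x + 1)*(x + 3)*(x - 4)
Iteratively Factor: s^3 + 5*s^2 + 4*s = (s + 1)*(s^2 + 4*s) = s*(s + 1)*(s + 4)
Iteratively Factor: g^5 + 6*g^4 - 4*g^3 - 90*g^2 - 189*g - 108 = (g - 4)*(g^4 + 10*g^3 + 36*g^2 + 54*g + 27) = (g - 4)*(g + 3)*(g^3 + 7*g^2 + 15*g + 9) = (g - 4)*(g + 3)^2*(g^2 + 4*g + 3) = (g - 4)*(g + 1)*(g + 3)^2*(g + 3)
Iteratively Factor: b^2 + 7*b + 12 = (b + 3)*(b + 4)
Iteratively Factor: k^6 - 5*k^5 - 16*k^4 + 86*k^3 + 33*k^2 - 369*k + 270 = (k + 3)*(k^5 - 8*k^4 + 8*k^3 + 62*k^2 - 153*k + 90) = (k - 1)*(k + 3)*(k^4 - 7*k^3 + k^2 + 63*k - 90) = (k - 1)*(k + 3)^2*(k^3 - 10*k^2 + 31*k - 30) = (k - 3)*(k - 1)*(k + 3)^2*(k^2 - 7*k + 10) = (k - 3)*(k - 2)*(k - 1)*(k + 3)^2*(k - 5)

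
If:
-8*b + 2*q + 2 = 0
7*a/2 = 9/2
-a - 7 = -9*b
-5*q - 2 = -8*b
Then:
No Solution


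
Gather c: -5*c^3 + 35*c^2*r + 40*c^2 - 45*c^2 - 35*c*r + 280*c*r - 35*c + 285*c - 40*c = -5*c^3 + c^2*(35*r - 5) + c*(245*r + 210)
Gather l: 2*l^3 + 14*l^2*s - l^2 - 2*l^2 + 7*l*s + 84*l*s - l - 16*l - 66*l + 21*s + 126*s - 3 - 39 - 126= 2*l^3 + l^2*(14*s - 3) + l*(91*s - 83) + 147*s - 168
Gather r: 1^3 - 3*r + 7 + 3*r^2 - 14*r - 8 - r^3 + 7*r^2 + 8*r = -r^3 + 10*r^2 - 9*r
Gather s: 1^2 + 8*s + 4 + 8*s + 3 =16*s + 8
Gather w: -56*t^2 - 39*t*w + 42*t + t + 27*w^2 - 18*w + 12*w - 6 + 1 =-56*t^2 + 43*t + 27*w^2 + w*(-39*t - 6) - 5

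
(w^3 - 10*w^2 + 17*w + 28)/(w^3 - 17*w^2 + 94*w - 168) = (w + 1)/(w - 6)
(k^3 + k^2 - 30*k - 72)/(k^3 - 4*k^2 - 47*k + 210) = (k^2 + 7*k + 12)/(k^2 + 2*k - 35)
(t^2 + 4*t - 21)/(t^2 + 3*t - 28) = (t - 3)/(t - 4)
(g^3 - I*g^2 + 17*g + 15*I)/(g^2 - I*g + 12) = (g^2 - 4*I*g + 5)/(g - 4*I)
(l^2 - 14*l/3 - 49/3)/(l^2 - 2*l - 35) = (l + 7/3)/(l + 5)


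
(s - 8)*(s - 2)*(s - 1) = s^3 - 11*s^2 + 26*s - 16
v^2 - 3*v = v*(v - 3)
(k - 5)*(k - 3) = k^2 - 8*k + 15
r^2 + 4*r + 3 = (r + 1)*(r + 3)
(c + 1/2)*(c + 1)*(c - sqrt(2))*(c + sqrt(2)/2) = c^4 - sqrt(2)*c^3/2 + 3*c^3/2 - 3*sqrt(2)*c^2/4 - c^2/2 - 3*c/2 - sqrt(2)*c/4 - 1/2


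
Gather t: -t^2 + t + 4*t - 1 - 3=-t^2 + 5*t - 4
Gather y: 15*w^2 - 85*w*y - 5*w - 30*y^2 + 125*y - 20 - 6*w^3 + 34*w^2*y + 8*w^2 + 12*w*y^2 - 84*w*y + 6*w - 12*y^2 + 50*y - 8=-6*w^3 + 23*w^2 + w + y^2*(12*w - 42) + y*(34*w^2 - 169*w + 175) - 28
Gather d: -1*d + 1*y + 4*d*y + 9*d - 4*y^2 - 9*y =d*(4*y + 8) - 4*y^2 - 8*y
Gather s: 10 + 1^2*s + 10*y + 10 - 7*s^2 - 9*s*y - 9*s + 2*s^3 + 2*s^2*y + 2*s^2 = 2*s^3 + s^2*(2*y - 5) + s*(-9*y - 8) + 10*y + 20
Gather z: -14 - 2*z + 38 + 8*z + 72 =6*z + 96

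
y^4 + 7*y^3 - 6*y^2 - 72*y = y*(y - 3)*(y + 4)*(y + 6)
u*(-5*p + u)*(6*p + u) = -30*p^2*u + p*u^2 + u^3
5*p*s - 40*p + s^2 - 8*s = (5*p + s)*(s - 8)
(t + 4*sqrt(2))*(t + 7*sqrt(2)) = t^2 + 11*sqrt(2)*t + 56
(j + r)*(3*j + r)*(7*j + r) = 21*j^3 + 31*j^2*r + 11*j*r^2 + r^3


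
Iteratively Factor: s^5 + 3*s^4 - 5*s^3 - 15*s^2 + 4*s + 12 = (s - 1)*(s^4 + 4*s^3 - s^2 - 16*s - 12) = (s - 1)*(s + 1)*(s^3 + 3*s^2 - 4*s - 12) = (s - 1)*(s + 1)*(s + 3)*(s^2 - 4) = (s - 2)*(s - 1)*(s + 1)*(s + 3)*(s + 2)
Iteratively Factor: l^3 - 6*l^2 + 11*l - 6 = (l - 1)*(l^2 - 5*l + 6) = (l - 3)*(l - 1)*(l - 2)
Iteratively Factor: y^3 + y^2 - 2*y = (y - 1)*(y^2 + 2*y) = y*(y - 1)*(y + 2)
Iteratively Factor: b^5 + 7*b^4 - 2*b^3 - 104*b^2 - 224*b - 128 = (b + 4)*(b^4 + 3*b^3 - 14*b^2 - 48*b - 32) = (b - 4)*(b + 4)*(b^3 + 7*b^2 + 14*b + 8) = (b - 4)*(b + 4)^2*(b^2 + 3*b + 2) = (b - 4)*(b + 2)*(b + 4)^2*(b + 1)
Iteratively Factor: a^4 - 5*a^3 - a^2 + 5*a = (a + 1)*(a^3 - 6*a^2 + 5*a) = (a - 1)*(a + 1)*(a^2 - 5*a) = (a - 5)*(a - 1)*(a + 1)*(a)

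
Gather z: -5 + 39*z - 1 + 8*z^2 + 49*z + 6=8*z^2 + 88*z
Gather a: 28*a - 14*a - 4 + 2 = 14*a - 2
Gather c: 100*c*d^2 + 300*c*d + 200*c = c*(100*d^2 + 300*d + 200)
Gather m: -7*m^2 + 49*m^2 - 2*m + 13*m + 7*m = 42*m^2 + 18*m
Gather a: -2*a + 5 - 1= 4 - 2*a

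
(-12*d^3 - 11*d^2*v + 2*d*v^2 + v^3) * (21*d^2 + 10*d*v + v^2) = -252*d^5 - 351*d^4*v - 80*d^3*v^2 + 30*d^2*v^3 + 12*d*v^4 + v^5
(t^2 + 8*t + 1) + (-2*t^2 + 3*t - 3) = -t^2 + 11*t - 2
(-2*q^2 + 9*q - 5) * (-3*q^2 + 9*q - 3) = 6*q^4 - 45*q^3 + 102*q^2 - 72*q + 15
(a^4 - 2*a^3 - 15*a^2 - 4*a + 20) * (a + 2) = a^5 - 19*a^3 - 34*a^2 + 12*a + 40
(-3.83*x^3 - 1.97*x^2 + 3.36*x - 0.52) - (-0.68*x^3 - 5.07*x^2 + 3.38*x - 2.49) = -3.15*x^3 + 3.1*x^2 - 0.02*x + 1.97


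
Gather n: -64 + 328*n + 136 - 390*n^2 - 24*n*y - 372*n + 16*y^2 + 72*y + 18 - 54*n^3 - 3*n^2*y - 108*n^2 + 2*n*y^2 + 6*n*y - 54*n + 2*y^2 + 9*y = -54*n^3 + n^2*(-3*y - 498) + n*(2*y^2 - 18*y - 98) + 18*y^2 + 81*y + 90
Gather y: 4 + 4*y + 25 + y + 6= 5*y + 35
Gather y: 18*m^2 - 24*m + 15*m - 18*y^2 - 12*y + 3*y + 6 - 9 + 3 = 18*m^2 - 9*m - 18*y^2 - 9*y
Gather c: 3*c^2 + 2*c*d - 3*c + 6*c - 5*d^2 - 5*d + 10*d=3*c^2 + c*(2*d + 3) - 5*d^2 + 5*d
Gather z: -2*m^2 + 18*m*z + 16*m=-2*m^2 + 18*m*z + 16*m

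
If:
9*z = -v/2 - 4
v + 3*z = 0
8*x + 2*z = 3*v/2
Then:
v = 8/5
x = 13/30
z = -8/15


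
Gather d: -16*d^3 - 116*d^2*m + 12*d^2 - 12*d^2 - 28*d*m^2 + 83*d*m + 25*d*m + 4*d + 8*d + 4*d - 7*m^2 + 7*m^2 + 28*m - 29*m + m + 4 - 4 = -16*d^3 - 116*d^2*m + d*(-28*m^2 + 108*m + 16)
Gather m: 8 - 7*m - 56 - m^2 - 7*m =-m^2 - 14*m - 48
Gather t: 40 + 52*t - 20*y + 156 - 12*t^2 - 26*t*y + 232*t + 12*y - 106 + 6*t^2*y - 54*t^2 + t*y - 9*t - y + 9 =t^2*(6*y - 66) + t*(275 - 25*y) - 9*y + 99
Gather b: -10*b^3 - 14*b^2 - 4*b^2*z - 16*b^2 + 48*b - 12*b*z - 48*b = -10*b^3 + b^2*(-4*z - 30) - 12*b*z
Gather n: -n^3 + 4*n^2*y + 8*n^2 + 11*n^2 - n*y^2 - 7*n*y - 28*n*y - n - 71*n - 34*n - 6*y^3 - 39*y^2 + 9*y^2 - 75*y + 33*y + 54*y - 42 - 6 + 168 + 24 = -n^3 + n^2*(4*y + 19) + n*(-y^2 - 35*y - 106) - 6*y^3 - 30*y^2 + 12*y + 144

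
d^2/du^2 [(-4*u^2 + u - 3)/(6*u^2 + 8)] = (9*u^3 + 63*u^2 - 36*u - 28)/(27*u^6 + 108*u^4 + 144*u^2 + 64)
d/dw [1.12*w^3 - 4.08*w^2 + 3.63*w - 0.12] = 3.36*w^2 - 8.16*w + 3.63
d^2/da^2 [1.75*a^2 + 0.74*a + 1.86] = 3.50000000000000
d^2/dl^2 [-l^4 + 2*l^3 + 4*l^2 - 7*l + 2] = -12*l^2 + 12*l + 8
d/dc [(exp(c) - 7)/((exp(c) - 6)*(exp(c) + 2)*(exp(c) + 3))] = 2*(-exp(3*c) + 11*exp(2*c) - 7*exp(c) - 102)*exp(c)/(exp(6*c) - 2*exp(5*c) - 47*exp(4*c) - 24*exp(3*c) + 648*exp(2*c) + 1728*exp(c) + 1296)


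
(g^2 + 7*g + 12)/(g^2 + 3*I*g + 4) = (g^2 + 7*g + 12)/(g^2 + 3*I*g + 4)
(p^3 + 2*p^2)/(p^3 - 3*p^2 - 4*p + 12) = p^2/(p^2 - 5*p + 6)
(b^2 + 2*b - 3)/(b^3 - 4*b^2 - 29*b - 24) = (b - 1)/(b^2 - 7*b - 8)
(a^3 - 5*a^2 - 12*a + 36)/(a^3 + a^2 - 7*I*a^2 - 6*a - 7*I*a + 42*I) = (a - 6)/(a - 7*I)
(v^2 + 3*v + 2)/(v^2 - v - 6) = (v + 1)/(v - 3)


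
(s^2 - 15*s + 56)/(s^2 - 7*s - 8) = (s - 7)/(s + 1)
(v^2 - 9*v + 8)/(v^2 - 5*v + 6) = (v^2 - 9*v + 8)/(v^2 - 5*v + 6)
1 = 1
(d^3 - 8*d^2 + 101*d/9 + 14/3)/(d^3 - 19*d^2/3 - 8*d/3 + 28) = (d + 1/3)/(d + 2)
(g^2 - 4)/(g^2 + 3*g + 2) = (g - 2)/(g + 1)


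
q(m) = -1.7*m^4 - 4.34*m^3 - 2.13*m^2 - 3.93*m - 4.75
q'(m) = -6.8*m^3 - 13.02*m^2 - 4.26*m - 3.93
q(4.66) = -1310.17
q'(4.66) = -994.64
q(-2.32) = -2.15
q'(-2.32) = 20.79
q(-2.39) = -3.74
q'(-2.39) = 24.71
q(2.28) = -122.16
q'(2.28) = -161.92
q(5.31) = -2087.00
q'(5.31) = -1411.77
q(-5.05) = -585.93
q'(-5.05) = 561.30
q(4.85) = -1509.66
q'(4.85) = -1106.63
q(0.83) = -12.77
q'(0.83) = -20.32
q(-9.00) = -8131.75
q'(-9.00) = 3936.99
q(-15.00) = -71840.05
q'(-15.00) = 20080.47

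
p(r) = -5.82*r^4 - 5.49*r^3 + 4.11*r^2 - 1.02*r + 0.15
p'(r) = -23.28*r^3 - 16.47*r^2 + 8.22*r - 1.02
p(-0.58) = 2.54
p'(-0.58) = -6.79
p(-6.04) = -6379.91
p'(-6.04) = 4478.20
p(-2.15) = -48.46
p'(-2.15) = 136.54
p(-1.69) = -7.36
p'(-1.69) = 50.42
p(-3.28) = -432.18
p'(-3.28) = 616.32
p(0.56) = -0.67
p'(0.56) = -5.67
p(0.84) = -3.96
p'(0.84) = -19.53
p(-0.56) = 2.40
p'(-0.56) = -6.70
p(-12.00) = -110592.57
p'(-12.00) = 37756.50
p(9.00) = -41863.35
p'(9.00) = -18232.23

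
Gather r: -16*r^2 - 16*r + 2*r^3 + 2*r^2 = 2*r^3 - 14*r^2 - 16*r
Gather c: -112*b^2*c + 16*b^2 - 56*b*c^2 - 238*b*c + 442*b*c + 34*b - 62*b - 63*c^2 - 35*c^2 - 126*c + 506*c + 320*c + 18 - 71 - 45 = 16*b^2 - 28*b + c^2*(-56*b - 98) + c*(-112*b^2 + 204*b + 700) - 98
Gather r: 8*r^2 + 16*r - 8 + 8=8*r^2 + 16*r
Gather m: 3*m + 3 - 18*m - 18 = -15*m - 15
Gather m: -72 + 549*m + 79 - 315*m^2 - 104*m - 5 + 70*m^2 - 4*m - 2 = -245*m^2 + 441*m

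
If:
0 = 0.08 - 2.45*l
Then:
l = 0.03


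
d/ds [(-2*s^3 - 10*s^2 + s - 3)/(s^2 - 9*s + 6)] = (-2*s^4 + 36*s^3 + 53*s^2 - 114*s - 21)/(s^4 - 18*s^3 + 93*s^2 - 108*s + 36)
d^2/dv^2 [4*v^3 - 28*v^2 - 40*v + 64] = 24*v - 56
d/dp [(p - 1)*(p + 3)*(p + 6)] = 3*p^2 + 16*p + 9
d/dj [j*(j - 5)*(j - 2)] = 3*j^2 - 14*j + 10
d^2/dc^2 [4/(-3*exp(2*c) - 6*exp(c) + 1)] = 24*(-12*(exp(c) + 1)^2*exp(c) + (2*exp(c) + 1)*(3*exp(2*c) + 6*exp(c) - 1))*exp(c)/(3*exp(2*c) + 6*exp(c) - 1)^3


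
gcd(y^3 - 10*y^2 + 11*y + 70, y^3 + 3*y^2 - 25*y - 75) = y - 5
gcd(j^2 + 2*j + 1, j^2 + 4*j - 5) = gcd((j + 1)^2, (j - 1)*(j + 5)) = 1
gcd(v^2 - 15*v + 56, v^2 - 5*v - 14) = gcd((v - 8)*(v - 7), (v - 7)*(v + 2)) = v - 7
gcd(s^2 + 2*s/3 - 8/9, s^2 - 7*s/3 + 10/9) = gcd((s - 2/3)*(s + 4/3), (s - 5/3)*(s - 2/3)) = s - 2/3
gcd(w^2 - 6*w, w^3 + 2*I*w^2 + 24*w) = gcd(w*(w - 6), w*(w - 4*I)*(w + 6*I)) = w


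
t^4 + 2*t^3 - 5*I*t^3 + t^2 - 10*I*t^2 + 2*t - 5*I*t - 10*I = (t + 2)*(t - 5*I)*(t - I)*(t + I)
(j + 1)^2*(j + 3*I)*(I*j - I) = I*j^4 - 3*j^3 + I*j^3 - 3*j^2 - I*j^2 + 3*j - I*j + 3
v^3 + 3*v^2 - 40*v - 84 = (v - 6)*(v + 2)*(v + 7)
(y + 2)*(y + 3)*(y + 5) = y^3 + 10*y^2 + 31*y + 30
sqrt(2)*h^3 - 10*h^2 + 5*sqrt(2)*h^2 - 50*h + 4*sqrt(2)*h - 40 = (h + 4)*(h - 5*sqrt(2))*(sqrt(2)*h + sqrt(2))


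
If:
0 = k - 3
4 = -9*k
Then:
No Solution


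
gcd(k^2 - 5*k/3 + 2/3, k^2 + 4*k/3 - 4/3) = k - 2/3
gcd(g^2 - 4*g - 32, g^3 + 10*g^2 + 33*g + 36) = g + 4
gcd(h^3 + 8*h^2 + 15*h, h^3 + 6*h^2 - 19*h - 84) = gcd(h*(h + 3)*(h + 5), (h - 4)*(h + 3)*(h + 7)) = h + 3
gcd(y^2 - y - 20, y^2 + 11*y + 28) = y + 4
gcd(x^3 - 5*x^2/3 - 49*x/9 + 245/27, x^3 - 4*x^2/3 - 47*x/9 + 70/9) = x^2 + 2*x/3 - 35/9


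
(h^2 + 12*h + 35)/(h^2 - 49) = (h + 5)/(h - 7)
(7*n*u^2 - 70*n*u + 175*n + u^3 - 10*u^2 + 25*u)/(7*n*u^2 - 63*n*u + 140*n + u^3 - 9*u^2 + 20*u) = (u - 5)/(u - 4)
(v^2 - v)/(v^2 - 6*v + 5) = v/(v - 5)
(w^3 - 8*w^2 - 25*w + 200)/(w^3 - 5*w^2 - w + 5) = (w^2 - 3*w - 40)/(w^2 - 1)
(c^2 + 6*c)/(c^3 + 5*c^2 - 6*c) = 1/(c - 1)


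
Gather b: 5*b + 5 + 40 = 5*b + 45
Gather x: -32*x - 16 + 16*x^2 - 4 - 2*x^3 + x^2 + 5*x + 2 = -2*x^3 + 17*x^2 - 27*x - 18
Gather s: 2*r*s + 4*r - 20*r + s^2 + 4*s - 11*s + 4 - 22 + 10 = -16*r + s^2 + s*(2*r - 7) - 8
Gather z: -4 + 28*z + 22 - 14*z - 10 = 14*z + 8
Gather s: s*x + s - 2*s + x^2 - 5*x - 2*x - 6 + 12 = s*(x - 1) + x^2 - 7*x + 6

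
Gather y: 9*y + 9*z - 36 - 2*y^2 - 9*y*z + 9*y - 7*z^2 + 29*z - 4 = -2*y^2 + y*(18 - 9*z) - 7*z^2 + 38*z - 40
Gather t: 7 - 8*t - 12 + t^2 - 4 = t^2 - 8*t - 9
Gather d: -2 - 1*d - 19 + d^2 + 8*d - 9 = d^2 + 7*d - 30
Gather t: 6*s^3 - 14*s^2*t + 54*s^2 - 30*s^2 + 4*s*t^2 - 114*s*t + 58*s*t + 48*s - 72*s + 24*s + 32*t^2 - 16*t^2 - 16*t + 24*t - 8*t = 6*s^3 + 24*s^2 + t^2*(4*s + 16) + t*(-14*s^2 - 56*s)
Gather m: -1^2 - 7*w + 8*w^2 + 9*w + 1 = 8*w^2 + 2*w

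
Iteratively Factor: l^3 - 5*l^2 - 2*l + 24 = (l + 2)*(l^2 - 7*l + 12) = (l - 3)*(l + 2)*(l - 4)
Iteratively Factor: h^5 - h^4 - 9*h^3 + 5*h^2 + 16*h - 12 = (h + 2)*(h^4 - 3*h^3 - 3*h^2 + 11*h - 6) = (h + 2)^2*(h^3 - 5*h^2 + 7*h - 3) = (h - 1)*(h + 2)^2*(h^2 - 4*h + 3) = (h - 3)*(h - 1)*(h + 2)^2*(h - 1)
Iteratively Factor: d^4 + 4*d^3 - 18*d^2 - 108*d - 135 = (d - 5)*(d^3 + 9*d^2 + 27*d + 27) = (d - 5)*(d + 3)*(d^2 + 6*d + 9) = (d - 5)*(d + 3)^2*(d + 3)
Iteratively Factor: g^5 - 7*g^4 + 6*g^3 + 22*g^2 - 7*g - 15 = (g + 1)*(g^4 - 8*g^3 + 14*g^2 + 8*g - 15) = (g - 1)*(g + 1)*(g^3 - 7*g^2 + 7*g + 15) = (g - 5)*(g - 1)*(g + 1)*(g^2 - 2*g - 3) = (g - 5)*(g - 1)*(g + 1)^2*(g - 3)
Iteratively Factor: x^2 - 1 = (x + 1)*(x - 1)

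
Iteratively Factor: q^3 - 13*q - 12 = (q - 4)*(q^2 + 4*q + 3) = (q - 4)*(q + 1)*(q + 3)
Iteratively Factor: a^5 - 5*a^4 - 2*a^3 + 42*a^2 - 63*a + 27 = (a - 1)*(a^4 - 4*a^3 - 6*a^2 + 36*a - 27) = (a - 3)*(a - 1)*(a^3 - a^2 - 9*a + 9) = (a - 3)*(a - 1)^2*(a^2 - 9) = (a - 3)*(a - 1)^2*(a + 3)*(a - 3)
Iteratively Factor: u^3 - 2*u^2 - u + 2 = (u - 1)*(u^2 - u - 2) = (u - 1)*(u + 1)*(u - 2)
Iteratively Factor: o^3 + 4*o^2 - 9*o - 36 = (o + 3)*(o^2 + o - 12) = (o + 3)*(o + 4)*(o - 3)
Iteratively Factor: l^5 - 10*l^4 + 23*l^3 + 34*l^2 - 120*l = (l - 3)*(l^4 - 7*l^3 + 2*l^2 + 40*l) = (l - 4)*(l - 3)*(l^3 - 3*l^2 - 10*l) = (l - 5)*(l - 4)*(l - 3)*(l^2 + 2*l) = (l - 5)*(l - 4)*(l - 3)*(l + 2)*(l)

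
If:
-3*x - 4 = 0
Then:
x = -4/3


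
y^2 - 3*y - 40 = (y - 8)*(y + 5)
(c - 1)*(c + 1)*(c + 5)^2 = c^4 + 10*c^3 + 24*c^2 - 10*c - 25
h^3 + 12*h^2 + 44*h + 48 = (h + 2)*(h + 4)*(h + 6)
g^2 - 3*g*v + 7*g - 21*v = (g + 7)*(g - 3*v)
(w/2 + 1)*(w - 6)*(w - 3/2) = w^3/2 - 11*w^2/4 - 3*w + 9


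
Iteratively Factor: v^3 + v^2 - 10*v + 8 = (v + 4)*(v^2 - 3*v + 2) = (v - 1)*(v + 4)*(v - 2)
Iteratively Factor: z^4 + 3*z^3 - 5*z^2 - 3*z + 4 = (z - 1)*(z^3 + 4*z^2 - z - 4) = (z - 1)*(z + 1)*(z^2 + 3*z - 4) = (z - 1)*(z + 1)*(z + 4)*(z - 1)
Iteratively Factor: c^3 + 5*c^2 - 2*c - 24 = (c - 2)*(c^2 + 7*c + 12) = (c - 2)*(c + 4)*(c + 3)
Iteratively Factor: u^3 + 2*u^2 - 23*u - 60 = (u - 5)*(u^2 + 7*u + 12) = (u - 5)*(u + 4)*(u + 3)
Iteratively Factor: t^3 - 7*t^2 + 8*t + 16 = (t - 4)*(t^2 - 3*t - 4) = (t - 4)^2*(t + 1)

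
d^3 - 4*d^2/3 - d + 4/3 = (d - 4/3)*(d - 1)*(d + 1)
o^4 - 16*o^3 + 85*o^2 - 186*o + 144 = (o - 8)*(o - 3)^2*(o - 2)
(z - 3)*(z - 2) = z^2 - 5*z + 6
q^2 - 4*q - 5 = (q - 5)*(q + 1)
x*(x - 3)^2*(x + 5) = x^4 - x^3 - 21*x^2 + 45*x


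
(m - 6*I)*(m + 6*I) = m^2 + 36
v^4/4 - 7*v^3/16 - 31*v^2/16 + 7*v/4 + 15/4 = (v/4 + 1/2)*(v - 3)*(v - 2)*(v + 5/4)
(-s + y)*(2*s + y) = -2*s^2 + s*y + y^2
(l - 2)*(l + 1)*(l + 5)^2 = l^4 + 9*l^3 + 13*l^2 - 45*l - 50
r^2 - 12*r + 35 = (r - 7)*(r - 5)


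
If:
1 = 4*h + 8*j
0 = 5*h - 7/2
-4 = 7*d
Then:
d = -4/7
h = 7/10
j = -9/40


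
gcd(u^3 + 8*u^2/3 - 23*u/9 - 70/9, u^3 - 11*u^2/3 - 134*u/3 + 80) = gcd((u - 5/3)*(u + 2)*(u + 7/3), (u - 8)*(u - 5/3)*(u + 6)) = u - 5/3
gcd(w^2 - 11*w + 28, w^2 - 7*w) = w - 7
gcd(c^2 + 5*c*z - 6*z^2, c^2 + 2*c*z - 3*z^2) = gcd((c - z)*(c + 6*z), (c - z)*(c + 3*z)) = -c + z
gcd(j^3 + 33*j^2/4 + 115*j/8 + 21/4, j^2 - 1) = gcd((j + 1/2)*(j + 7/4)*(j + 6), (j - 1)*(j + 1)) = 1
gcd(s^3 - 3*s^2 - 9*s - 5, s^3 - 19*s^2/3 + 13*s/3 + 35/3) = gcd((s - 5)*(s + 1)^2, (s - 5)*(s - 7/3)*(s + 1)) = s^2 - 4*s - 5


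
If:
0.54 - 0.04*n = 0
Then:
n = 13.50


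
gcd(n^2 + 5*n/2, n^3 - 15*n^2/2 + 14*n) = n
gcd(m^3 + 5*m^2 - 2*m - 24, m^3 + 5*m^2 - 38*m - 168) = m + 4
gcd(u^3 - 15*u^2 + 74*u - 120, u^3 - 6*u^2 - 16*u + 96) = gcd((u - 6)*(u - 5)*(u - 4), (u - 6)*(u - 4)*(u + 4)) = u^2 - 10*u + 24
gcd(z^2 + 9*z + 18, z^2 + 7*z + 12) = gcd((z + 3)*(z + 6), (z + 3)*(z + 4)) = z + 3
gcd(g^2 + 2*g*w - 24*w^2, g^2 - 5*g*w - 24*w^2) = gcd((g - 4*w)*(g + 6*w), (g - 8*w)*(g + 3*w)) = 1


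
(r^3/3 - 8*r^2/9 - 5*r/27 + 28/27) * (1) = r^3/3 - 8*r^2/9 - 5*r/27 + 28/27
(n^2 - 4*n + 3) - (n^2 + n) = 3 - 5*n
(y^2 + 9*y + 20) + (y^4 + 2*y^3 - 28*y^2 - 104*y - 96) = y^4 + 2*y^3 - 27*y^2 - 95*y - 76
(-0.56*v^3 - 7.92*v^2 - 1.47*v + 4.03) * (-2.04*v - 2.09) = 1.1424*v^4 + 17.3272*v^3 + 19.5516*v^2 - 5.1489*v - 8.4227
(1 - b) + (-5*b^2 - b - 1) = -5*b^2 - 2*b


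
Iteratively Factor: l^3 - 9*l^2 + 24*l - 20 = (l - 2)*(l^2 - 7*l + 10) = (l - 2)^2*(l - 5)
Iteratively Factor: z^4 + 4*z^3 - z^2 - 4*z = (z)*(z^3 + 4*z^2 - z - 4) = z*(z + 1)*(z^2 + 3*z - 4) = z*(z - 1)*(z + 1)*(z + 4)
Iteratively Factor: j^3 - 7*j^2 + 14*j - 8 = (j - 1)*(j^2 - 6*j + 8) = (j - 2)*(j - 1)*(j - 4)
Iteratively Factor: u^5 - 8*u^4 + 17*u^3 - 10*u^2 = (u)*(u^4 - 8*u^3 + 17*u^2 - 10*u) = u*(u - 1)*(u^3 - 7*u^2 + 10*u) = u*(u - 5)*(u - 1)*(u^2 - 2*u) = u^2*(u - 5)*(u - 1)*(u - 2)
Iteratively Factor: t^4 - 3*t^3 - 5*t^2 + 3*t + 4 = (t - 1)*(t^3 - 2*t^2 - 7*t - 4) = (t - 4)*(t - 1)*(t^2 + 2*t + 1) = (t - 4)*(t - 1)*(t + 1)*(t + 1)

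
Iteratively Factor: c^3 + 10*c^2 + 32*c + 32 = (c + 2)*(c^2 + 8*c + 16) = (c + 2)*(c + 4)*(c + 4)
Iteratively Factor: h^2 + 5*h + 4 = (h + 4)*(h + 1)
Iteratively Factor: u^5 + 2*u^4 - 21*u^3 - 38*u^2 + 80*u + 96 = (u + 1)*(u^4 + u^3 - 22*u^2 - 16*u + 96) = (u - 4)*(u + 1)*(u^3 + 5*u^2 - 2*u - 24) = (u - 4)*(u + 1)*(u + 4)*(u^2 + u - 6) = (u - 4)*(u + 1)*(u + 3)*(u + 4)*(u - 2)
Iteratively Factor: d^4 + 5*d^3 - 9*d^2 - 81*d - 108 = (d + 3)*(d^3 + 2*d^2 - 15*d - 36) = (d + 3)^2*(d^2 - d - 12) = (d - 4)*(d + 3)^2*(d + 3)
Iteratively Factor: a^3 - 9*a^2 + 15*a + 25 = (a - 5)*(a^2 - 4*a - 5) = (a - 5)*(a + 1)*(a - 5)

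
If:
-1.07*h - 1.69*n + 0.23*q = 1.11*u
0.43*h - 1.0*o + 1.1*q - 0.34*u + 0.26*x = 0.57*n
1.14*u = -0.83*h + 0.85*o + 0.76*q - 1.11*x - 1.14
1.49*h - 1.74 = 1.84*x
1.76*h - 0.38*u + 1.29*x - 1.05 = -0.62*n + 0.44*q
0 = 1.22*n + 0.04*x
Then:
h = 0.73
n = 0.01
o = 0.56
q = 0.10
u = -0.70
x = -0.36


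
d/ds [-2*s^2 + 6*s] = 6 - 4*s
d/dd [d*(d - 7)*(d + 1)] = 3*d^2 - 12*d - 7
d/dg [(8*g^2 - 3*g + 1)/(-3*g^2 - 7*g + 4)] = 5*(-13*g^2 + 14*g - 1)/(9*g^4 + 42*g^3 + 25*g^2 - 56*g + 16)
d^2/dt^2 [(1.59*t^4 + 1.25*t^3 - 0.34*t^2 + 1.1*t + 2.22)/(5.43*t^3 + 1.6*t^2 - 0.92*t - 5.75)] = (-2.27373675443232e-13*t^7 - 17.7429240000001*t^6 + 515.88711*t^5 + 1221.271668*t^4 + 335.29362*t^3 + 1031.434308*t^2 + 704.96541*t + 10.485516)/(160.103007*t^9 + 141.52752*t^8 - 39.675924*t^7 - 552.476285*t^6 - 293.013744*t^5 + 132.25092*t^4 + 588.593437*t^3 + 144.0996*t^2 - 91.2525*t - 190.109375)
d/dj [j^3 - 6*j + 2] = 3*j^2 - 6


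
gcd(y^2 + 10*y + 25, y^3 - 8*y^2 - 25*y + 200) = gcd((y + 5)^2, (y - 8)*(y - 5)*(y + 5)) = y + 5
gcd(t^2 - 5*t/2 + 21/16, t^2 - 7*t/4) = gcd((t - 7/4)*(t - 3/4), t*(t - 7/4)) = t - 7/4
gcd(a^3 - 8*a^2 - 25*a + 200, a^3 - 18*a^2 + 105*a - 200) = a^2 - 13*a + 40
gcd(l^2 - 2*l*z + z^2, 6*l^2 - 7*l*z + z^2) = -l + z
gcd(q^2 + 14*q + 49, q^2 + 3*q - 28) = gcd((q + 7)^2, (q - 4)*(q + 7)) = q + 7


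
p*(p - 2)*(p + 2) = p^3 - 4*p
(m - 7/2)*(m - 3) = m^2 - 13*m/2 + 21/2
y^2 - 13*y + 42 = (y - 7)*(y - 6)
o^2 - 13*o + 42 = (o - 7)*(o - 6)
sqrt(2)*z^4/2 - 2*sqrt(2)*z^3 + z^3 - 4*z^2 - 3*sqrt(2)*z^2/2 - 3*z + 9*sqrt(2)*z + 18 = (z - 3)^2*(z + 2)*(sqrt(2)*z/2 + 1)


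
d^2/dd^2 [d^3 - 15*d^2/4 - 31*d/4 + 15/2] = 6*d - 15/2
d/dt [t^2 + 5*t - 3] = 2*t + 5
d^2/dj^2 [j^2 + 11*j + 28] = 2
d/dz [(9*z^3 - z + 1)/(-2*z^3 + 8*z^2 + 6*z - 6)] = z*(18*z^3 + 26*z^2 - 37*z - 4)/(z^6 - 8*z^5 + 10*z^4 + 30*z^3 - 15*z^2 - 18*z + 9)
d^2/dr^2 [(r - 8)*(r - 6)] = 2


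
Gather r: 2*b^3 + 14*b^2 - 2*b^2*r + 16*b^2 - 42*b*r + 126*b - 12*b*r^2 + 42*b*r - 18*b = 2*b^3 - 2*b^2*r + 30*b^2 - 12*b*r^2 + 108*b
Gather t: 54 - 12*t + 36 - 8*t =90 - 20*t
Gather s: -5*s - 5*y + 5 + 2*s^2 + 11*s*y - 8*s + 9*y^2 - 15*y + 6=2*s^2 + s*(11*y - 13) + 9*y^2 - 20*y + 11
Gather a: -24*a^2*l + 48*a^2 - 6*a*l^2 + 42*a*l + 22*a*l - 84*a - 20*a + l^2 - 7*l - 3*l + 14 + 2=a^2*(48 - 24*l) + a*(-6*l^2 + 64*l - 104) + l^2 - 10*l + 16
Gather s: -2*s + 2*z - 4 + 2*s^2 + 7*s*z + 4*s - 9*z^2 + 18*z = 2*s^2 + s*(7*z + 2) - 9*z^2 + 20*z - 4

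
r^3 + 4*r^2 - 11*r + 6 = (r - 1)^2*(r + 6)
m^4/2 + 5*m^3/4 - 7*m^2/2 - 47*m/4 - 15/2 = (m - 3)*(m + 5/2)*(sqrt(2)*m/2 + sqrt(2)/2)*(sqrt(2)*m/2 + sqrt(2))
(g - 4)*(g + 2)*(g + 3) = g^3 + g^2 - 14*g - 24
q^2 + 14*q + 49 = (q + 7)^2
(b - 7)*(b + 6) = b^2 - b - 42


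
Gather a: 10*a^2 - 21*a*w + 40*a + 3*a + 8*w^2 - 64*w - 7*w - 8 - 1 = 10*a^2 + a*(43 - 21*w) + 8*w^2 - 71*w - 9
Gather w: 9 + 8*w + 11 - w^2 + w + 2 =-w^2 + 9*w + 22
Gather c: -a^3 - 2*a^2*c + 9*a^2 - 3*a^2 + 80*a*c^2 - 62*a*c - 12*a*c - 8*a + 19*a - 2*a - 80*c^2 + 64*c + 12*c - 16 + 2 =-a^3 + 6*a^2 + 9*a + c^2*(80*a - 80) + c*(-2*a^2 - 74*a + 76) - 14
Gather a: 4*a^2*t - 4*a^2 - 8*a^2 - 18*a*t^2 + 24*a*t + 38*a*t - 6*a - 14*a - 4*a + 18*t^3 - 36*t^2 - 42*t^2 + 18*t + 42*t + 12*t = a^2*(4*t - 12) + a*(-18*t^2 + 62*t - 24) + 18*t^3 - 78*t^2 + 72*t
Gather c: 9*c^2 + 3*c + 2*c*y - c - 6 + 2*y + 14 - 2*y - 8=9*c^2 + c*(2*y + 2)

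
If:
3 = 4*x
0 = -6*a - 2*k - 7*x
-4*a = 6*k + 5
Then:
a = -43/56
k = -9/28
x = 3/4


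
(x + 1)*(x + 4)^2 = x^3 + 9*x^2 + 24*x + 16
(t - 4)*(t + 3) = t^2 - t - 12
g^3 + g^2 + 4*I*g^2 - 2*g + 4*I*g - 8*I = (g - 1)*(g + 2)*(g + 4*I)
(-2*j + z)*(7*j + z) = -14*j^2 + 5*j*z + z^2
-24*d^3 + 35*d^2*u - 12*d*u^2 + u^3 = (-8*d + u)*(-3*d + u)*(-d + u)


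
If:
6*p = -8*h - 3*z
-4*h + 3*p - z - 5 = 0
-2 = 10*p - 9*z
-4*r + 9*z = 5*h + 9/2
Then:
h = -225/236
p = 44/59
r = 2295/944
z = 62/59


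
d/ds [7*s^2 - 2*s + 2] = 14*s - 2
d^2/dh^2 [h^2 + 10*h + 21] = 2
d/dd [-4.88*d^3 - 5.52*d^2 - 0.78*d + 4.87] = -14.64*d^2 - 11.04*d - 0.78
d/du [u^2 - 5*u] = 2*u - 5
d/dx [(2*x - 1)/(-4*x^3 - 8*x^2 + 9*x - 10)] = (16*x^3 + 4*x^2 - 16*x - 11)/(16*x^6 + 64*x^5 - 8*x^4 - 64*x^3 + 241*x^2 - 180*x + 100)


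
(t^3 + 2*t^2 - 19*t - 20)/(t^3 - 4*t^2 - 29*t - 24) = (t^2 + t - 20)/(t^2 - 5*t - 24)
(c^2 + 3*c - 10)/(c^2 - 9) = (c^2 + 3*c - 10)/(c^2 - 9)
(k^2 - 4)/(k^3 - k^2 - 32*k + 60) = (k + 2)/(k^2 + k - 30)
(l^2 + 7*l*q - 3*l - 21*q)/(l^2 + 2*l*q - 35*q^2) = (3 - l)/(-l + 5*q)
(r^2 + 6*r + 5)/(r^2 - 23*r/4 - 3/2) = 4*(r^2 + 6*r + 5)/(4*r^2 - 23*r - 6)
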